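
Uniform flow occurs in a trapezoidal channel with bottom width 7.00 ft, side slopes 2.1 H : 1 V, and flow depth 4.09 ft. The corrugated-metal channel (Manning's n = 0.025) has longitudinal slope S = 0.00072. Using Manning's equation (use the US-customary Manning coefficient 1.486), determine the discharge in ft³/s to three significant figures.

185 ft³/s

A = (b + z·y)·y = (7.00 + 2.1×4.09)×4.09 = 63.76 ft²
P = b + 2y√(1+z²) = 7.00 + 2×4.09×√(1+2.1²) = 26.03 ft
R = A/P = 63.76/26.03 = 2.450 ft
Q = (1.486/n)·A·R^(2/3)·S^(1/2) = (1.486/0.025) × 63.76 × 2.450^(2/3) × 0.00072^(1/2) = 184.8 ft³/s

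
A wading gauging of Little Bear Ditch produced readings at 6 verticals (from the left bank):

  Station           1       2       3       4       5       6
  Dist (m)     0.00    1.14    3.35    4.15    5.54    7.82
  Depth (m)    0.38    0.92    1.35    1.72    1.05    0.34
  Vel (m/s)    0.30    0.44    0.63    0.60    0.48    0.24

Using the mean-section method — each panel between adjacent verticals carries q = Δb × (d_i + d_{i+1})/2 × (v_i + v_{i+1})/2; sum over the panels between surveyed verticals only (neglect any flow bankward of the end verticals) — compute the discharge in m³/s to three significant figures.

3.98 m³/s

Panel 1-2: Δb = 1.14 m, d̄ = (0.38+0.92)/2 = 0.65, v̄ = (0.30+0.44)/2 = 0.37 → q = 1.14×0.65×0.37 = 0.2742 m³/s
Panel 2-3: Δb = 2.21 m, d̄ = (0.92+1.35)/2 = 1.135, v̄ = (0.44+0.63)/2 = 0.535 → q = 2.21×1.135×0.535 = 1.342 m³/s
Panel 3-4: Δb = 0.8 m, d̄ = (1.35+1.72)/2 = 1.535, v̄ = (0.63+0.60)/2 = 0.615 → q = 0.8×1.535×0.615 = 0.7552 m³/s
Panel 4-5: Δb = 1.39 m, d̄ = (1.72+1.05)/2 = 1.385, v̄ = (0.60+0.48)/2 = 0.54 → q = 1.39×1.385×0.54 = 1.040 m³/s
Panel 5-6: Δb = 2.28 m, d̄ = (1.05+0.34)/2 = 0.695, v̄ = (0.48+0.24)/2 = 0.36 → q = 2.28×0.695×0.36 = 0.5705 m³/s
Q = Σ q = 3.981 m³/s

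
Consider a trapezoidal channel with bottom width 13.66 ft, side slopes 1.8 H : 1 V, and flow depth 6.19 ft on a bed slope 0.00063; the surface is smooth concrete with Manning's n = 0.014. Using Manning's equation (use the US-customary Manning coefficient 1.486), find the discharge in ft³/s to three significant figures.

A = (b + z·y)·y = (13.66 + 1.8×6.19)×6.19 = 153.5 ft²
P = b + 2y√(1+z²) = 13.66 + 2×6.19×√(1+1.8²) = 39.15 ft
R = A/P = 153.5/39.15 = 3.921 ft
Q = (1.486/n)·A·R^(2/3)·S^(1/2) = (1.486/0.014) × 153.5 × 3.921^(2/3) × 0.00063^(1/2) = 1017 ft³/s

1020 ft³/s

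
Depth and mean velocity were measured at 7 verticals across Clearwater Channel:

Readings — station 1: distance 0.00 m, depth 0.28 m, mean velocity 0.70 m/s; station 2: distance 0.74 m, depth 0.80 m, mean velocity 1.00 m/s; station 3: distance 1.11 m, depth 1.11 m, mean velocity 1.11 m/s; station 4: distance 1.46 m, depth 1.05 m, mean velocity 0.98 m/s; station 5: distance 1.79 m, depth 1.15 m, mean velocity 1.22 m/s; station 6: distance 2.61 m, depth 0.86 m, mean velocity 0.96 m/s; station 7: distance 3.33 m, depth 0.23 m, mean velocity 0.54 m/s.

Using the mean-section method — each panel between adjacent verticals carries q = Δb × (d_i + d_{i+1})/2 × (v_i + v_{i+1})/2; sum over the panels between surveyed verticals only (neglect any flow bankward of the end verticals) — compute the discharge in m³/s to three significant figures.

2.70 m³/s

Panel 1-2: Δb = 0.74 m, d̄ = (0.28+0.80)/2 = 0.54, v̄ = (0.70+1.00)/2 = 0.85 → q = 0.74×0.54×0.85 = 0.3397 m³/s
Panel 2-3: Δb = 0.37 m, d̄ = (0.80+1.11)/2 = 0.955, v̄ = (1.00+1.11)/2 = 1.055 → q = 0.37×0.955×1.055 = 0.3728 m³/s
Panel 3-4: Δb = 0.35 m, d̄ = (1.11+1.05)/2 = 1.08, v̄ = (1.11+0.98)/2 = 1.045 → q = 0.35×1.08×1.045 = 0.3950 m³/s
Panel 4-5: Δb = 0.33 m, d̄ = (1.05+1.15)/2 = 1.1, v̄ = (0.98+1.22)/2 = 1.1 → q = 0.33×1.1×1.1 = 0.3993 m³/s
Panel 5-6: Δb = 0.82 m, d̄ = (1.15+0.86)/2 = 1.005, v̄ = (1.22+0.96)/2 = 1.09 → q = 0.82×1.005×1.09 = 0.8983 m³/s
Panel 6-7: Δb = 0.72 m, d̄ = (0.86+0.23)/2 = 0.545, v̄ = (0.96+0.54)/2 = 0.75 → q = 0.72×0.545×0.75 = 0.2943 m³/s
Q = Σ q = 2.699 m³/s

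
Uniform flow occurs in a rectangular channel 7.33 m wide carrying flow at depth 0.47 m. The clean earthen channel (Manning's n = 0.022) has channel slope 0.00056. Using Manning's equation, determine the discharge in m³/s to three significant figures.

2.07 m³/s

A = b·y = 7.33 × 0.47 = 3.445 m²
P = b + 2y = 7.33 + 2×0.47 = 8.270 m
R = A/P = 3.445/8.270 = 0.4166 m
Q = (1/n)·A·R^(2/3)·S^(1/2) = (1/0.022) × 3.445 × 0.4166^(2/3) × 0.00056^(1/2) = 2.067 m³/s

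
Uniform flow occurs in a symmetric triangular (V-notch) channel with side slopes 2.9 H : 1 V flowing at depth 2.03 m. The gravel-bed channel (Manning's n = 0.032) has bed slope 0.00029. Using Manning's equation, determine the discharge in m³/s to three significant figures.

A = z·y² = 2.9×2.03² = 11.95 m²
P = 2y√(1+z²) = 2×2.03×√(1+2.9²) = 12.45 m
R = A/P = 11.95/12.45 = 0.9596 m
Q = (1/n)·A·R^(2/3)·S^(1/2) = (1/0.032) × 11.95 × 0.9596^(2/3) × 0.00029^(1/2) = 6.187 m³/s

6.19 m³/s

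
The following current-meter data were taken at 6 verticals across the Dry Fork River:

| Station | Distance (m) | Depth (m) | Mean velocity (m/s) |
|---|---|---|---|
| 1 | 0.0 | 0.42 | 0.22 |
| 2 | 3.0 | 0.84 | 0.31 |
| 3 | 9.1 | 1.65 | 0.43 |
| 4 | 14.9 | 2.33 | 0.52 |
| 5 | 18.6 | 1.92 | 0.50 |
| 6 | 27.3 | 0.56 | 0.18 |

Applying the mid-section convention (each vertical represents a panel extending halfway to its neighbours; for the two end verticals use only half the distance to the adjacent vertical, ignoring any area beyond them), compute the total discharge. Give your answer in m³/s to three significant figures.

w_1 = (3.0 − 0.0)/2 = 1.5 m; q_1 = 0.22 × 0.42 × 1.5 = 0.1386 m³/s
w_2 = (9.1 − 0.0)/2 = 4.55 m; q_2 = 0.31 × 0.84 × 4.55 = 1.185 m³/s
w_3 = (14.9 − 3.0)/2 = 5.95 m; q_3 = 0.43 × 1.65 × 5.95 = 4.222 m³/s
w_4 = (18.6 − 9.1)/2 = 4.75 m; q_4 = 0.52 × 2.33 × 4.75 = 5.755 m³/s
w_5 = (27.3 − 14.9)/2 = 6.2 m; q_5 = 0.50 × 1.92 × 6.2 = 5.952 m³/s
w_6 = (27.3 − 18.6)/2 = 4.35 m; q_6 = 0.18 × 0.56 × 4.35 = 0.4385 m³/s
Q = Σ qᵢ = 17.69 m³/s

17.7 m³/s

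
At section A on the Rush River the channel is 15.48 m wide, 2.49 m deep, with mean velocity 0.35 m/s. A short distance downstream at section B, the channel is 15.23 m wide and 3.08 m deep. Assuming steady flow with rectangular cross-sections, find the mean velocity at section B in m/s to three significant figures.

0.288 m/s

Q = A₁V₁ = (15.48×2.49) × 0.35 = 13.49 m³/s
A₂ = 15.23 × 3.08 = 46.91 m²
V₂ = Q/A₂ = 13.49/46.91 = 0.2876 m/s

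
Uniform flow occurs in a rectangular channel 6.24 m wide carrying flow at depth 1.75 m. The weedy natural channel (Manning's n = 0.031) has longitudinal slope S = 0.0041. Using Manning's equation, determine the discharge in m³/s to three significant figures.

24.3 m³/s

A = b·y = 6.24 × 1.75 = 10.92 m²
P = b + 2y = 6.24 + 2×1.75 = 9.740 m
R = A/P = 10.92/9.740 = 1.121 m
Q = (1/n)·A·R^(2/3)·S^(1/2) = (1/0.031) × 10.92 × 1.121^(2/3) × 0.0041^(1/2) = 24.34 m³/s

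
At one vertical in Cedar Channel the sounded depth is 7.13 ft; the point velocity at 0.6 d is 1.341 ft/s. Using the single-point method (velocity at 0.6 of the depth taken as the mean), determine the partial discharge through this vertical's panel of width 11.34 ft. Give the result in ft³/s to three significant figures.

108 ft³/s

v̄ = v₀.₆ = 1.341 ft/s
q = v̄ × d × w = 1.341 × 7.13 × 11.34 = 108.4 ft³/s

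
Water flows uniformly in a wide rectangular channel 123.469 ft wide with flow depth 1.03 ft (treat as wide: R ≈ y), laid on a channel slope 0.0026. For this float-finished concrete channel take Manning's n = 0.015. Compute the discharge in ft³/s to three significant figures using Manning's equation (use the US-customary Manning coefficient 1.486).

A = b·y = 123.469 × 1.03 = 127.2 ft²
Wide channel: R ≈ y = 1.03 ft
Q = (1.486/n)·A·R^(2/3)·S^(1/2) = (1.486/0.015) × 127.2 × 1.030^(2/3) × 0.0026^(1/2) = 655.2 ft³/s

655 ft³/s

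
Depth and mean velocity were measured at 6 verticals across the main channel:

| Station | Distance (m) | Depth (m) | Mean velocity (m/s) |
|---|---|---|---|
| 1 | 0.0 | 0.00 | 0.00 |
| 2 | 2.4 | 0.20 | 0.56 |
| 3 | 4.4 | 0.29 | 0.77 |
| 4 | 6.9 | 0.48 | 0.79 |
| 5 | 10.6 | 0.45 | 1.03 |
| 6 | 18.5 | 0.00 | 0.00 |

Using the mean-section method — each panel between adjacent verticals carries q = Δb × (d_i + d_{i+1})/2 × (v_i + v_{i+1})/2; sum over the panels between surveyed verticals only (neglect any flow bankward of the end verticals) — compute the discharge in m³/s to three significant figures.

Panel 1-2: Δb = 2.4 m, d̄ = (0.00+0.20)/2 = 0.1, v̄ = (0.00+0.56)/2 = 0.28 → q = 2.4×0.1×0.28 = 0.06720 m³/s
Panel 2-3: Δb = 2 m, d̄ = (0.20+0.29)/2 = 0.245, v̄ = (0.56+0.77)/2 = 0.665 → q = 2×0.245×0.665 = 0.3259 m³/s
Panel 3-4: Δb = 2.5 m, d̄ = (0.29+0.48)/2 = 0.385, v̄ = (0.77+0.79)/2 = 0.78 → q = 2.5×0.385×0.78 = 0.7508 m³/s
Panel 4-5: Δb = 3.7 m, d̄ = (0.48+0.45)/2 = 0.465, v̄ = (0.79+1.03)/2 = 0.91 → q = 3.7×0.465×0.91 = 1.566 m³/s
Panel 5-6: Δb = 7.9 m, d̄ = (0.45+0.00)/2 = 0.225, v̄ = (1.03+0.00)/2 = 0.515 → q = 7.9×0.225×0.515 = 0.9154 m³/s
Q = Σ q = 3.625 m³/s

3.62 m³/s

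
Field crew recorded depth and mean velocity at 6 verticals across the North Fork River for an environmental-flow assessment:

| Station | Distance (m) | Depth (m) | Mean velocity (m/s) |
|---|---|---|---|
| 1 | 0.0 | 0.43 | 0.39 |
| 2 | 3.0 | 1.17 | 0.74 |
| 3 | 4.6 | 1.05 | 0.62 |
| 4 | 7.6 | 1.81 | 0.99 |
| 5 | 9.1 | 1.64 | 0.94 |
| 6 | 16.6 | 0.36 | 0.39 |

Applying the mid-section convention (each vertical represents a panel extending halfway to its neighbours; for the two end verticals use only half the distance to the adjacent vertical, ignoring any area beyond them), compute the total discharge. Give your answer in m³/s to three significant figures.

w_1 = (3.0 − 0.0)/2 = 1.5 m; q_1 = 0.39 × 0.43 × 1.5 = 0.2516 m³/s
w_2 = (4.6 − 0.0)/2 = 2.3 m; q_2 = 0.74 × 1.17 × 2.3 = 1.991 m³/s
w_3 = (7.6 − 3.0)/2 = 2.3 m; q_3 = 0.62 × 1.05 × 2.3 = 1.497 m³/s
w_4 = (9.1 − 4.6)/2 = 2.25 m; q_4 = 0.99 × 1.81 × 2.25 = 4.032 m³/s
w_5 = (16.6 − 7.6)/2 = 4.5 m; q_5 = 0.94 × 1.64 × 4.5 = 6.937 m³/s
w_6 = (16.6 − 9.1)/2 = 3.75 m; q_6 = 0.39 × 0.36 × 3.75 = 0.5265 m³/s
Q = Σ qᵢ = 15.24 m³/s

15.2 m³/s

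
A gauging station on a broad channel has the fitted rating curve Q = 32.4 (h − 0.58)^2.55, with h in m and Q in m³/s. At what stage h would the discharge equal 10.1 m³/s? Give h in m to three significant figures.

h − h₀ = (Q/C)^(1/b) = (10.1/32.4)^(1/2.55) = 0.6331 m
h = 0.58 + 0.6331 = 1.213 m

1.21 m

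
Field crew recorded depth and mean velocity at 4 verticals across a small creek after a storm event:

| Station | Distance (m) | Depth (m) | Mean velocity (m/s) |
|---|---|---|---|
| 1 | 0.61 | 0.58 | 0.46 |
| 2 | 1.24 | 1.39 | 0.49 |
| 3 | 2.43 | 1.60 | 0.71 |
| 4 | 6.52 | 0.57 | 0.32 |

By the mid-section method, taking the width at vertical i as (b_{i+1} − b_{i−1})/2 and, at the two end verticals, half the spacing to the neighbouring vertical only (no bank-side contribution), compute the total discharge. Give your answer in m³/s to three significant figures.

w_1 = (1.24 − 0.61)/2 = 0.315 m; q_1 = 0.46 × 0.58 × 0.315 = 0.08404 m³/s
w_2 = (2.43 − 0.61)/2 = 0.91 m; q_2 = 0.49 × 1.39 × 0.91 = 0.6198 m³/s
w_3 = (6.52 − 1.24)/2 = 2.64 m; q_3 = 0.71 × 1.60 × 2.64 = 2.999 m³/s
w_4 = (6.52 − 2.43)/2 = 2.045 m; q_4 = 0.32 × 0.57 × 2.045 = 0.3730 m³/s
Q = Σ qᵢ = 4.076 m³/s

4.08 m³/s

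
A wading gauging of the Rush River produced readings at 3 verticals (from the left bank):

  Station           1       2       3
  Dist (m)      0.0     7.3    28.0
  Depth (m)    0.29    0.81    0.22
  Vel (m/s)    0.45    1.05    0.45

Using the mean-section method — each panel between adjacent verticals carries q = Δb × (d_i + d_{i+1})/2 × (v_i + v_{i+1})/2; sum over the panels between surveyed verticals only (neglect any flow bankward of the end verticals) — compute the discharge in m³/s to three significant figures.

11.0 m³/s

Panel 1-2: Δb = 7.3 m, d̄ = (0.29+0.81)/2 = 0.55, v̄ = (0.45+1.05)/2 = 0.75 → q = 7.3×0.55×0.75 = 3.011 m³/s
Panel 2-3: Δb = 20.7 m, d̄ = (0.81+0.22)/2 = 0.515, v̄ = (1.05+0.45)/2 = 0.75 → q = 20.7×0.515×0.75 = 7.995 m³/s
Q = Σ q = 11.01 m³/s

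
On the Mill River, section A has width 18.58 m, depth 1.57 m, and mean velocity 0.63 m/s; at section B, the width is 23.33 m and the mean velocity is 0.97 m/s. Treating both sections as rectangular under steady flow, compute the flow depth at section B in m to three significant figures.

Q = A₁V₁ = (18.58×1.57) × 0.63 = 18.38 m³/s
d₂ = Q/(b₂ V₂) = 18.38/(23.33×0.97) = 0.8121 m

0.812 m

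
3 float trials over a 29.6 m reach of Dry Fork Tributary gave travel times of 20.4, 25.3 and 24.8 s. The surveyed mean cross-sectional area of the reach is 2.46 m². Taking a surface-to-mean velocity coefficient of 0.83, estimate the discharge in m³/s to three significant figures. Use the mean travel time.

2.57 m³/s

t̄ = (20.4 + 25.3 + 24.8) / 3 = 23.5 s
v_surface = L / t̄ = 29.6 / 23.5 = 1.260 m/s
v_mean = 0.83 × 1.260 = 1.045 m/s
Q = A × v_mean = 2.46 × 1.045 = 2.572 m³/s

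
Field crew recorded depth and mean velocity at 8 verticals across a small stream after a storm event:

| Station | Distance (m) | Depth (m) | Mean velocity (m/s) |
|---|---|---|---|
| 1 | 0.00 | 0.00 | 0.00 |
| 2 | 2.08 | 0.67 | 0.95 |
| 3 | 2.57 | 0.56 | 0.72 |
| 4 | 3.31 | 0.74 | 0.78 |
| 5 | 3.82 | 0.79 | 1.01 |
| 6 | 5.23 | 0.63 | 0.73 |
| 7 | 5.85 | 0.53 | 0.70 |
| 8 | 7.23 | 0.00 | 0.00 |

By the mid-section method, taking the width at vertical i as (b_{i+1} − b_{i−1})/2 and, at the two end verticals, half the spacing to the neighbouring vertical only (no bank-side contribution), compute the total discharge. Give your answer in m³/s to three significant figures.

w_2 = (2.57 − 0.00)/2 = 1.285 m; q_2 = 0.95 × 0.67 × 1.285 = 0.8179 m³/s
w_3 = (3.31 − 2.08)/2 = 0.615 m; q_3 = 0.72 × 0.56 × 0.615 = 0.2480 m³/s
w_4 = (3.82 − 2.57)/2 = 0.625 m; q_4 = 0.78 × 0.74 × 0.625 = 0.3608 m³/s
w_5 = (5.23 − 3.31)/2 = 0.96 m; q_5 = 1.01 × 0.79 × 0.96 = 0.7660 m³/s
w_6 = (5.85 − 3.82)/2 = 1.015 m; q_6 = 0.73 × 0.63 × 1.015 = 0.4668 m³/s
w_7 = (7.23 − 5.23)/2 = 1 m; q_7 = 0.70 × 0.53 × 1 = 0.3710 m³/s
Stations 1, 8 contribute zero (depth or velocity is 0).
Q = Σ qᵢ = 3.030 m³/s

3.03 m³/s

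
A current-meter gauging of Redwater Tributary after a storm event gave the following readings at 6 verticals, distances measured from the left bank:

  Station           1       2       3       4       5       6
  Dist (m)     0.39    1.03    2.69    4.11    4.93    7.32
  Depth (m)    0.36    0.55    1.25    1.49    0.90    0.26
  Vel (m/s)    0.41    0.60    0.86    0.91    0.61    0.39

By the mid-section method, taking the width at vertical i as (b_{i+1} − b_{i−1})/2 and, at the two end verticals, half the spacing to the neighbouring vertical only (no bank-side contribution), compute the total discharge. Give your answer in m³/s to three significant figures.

w_1 = (1.03 − 0.39)/2 = 0.32 m; q_1 = 0.41 × 0.36 × 0.32 = 0.04723 m³/s
w_2 = (2.69 − 0.39)/2 = 1.15 m; q_2 = 0.60 × 0.55 × 1.15 = 0.3795 m³/s
w_3 = (4.11 − 1.03)/2 = 1.54 m; q_3 = 0.86 × 1.25 × 1.54 = 1.656 m³/s
w_4 = (4.93 − 2.69)/2 = 1.12 m; q_4 = 0.91 × 1.49 × 1.12 = 1.519 m³/s
w_5 = (7.32 − 4.11)/2 = 1.605 m; q_5 = 0.61 × 0.90 × 1.605 = 0.8811 m³/s
w_6 = (7.32 − 4.93)/2 = 1.195 m; q_6 = 0.39 × 0.26 × 1.195 = 0.1212 m³/s
Q = Σ qᵢ = 4.603 m³/s

4.60 m³/s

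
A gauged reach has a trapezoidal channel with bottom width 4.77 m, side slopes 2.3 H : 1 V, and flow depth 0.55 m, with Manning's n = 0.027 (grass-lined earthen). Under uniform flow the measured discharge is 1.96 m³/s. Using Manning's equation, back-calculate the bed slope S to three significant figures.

0.000758

A = (b + z·y)·y = (4.77 + 2.3×0.55)×0.55 = 3.319 m²
P = b + 2y√(1+z²) = 4.77 + 2×0.55×√(1+2.3²) = 7.529 m
R = A/P = 3.319/7.529 = 0.4409 m
S = (Q·n / (1·A·R^(2/3)))² = (1.96×0.027 / (1×3.319×0.5793))² = 0.0007575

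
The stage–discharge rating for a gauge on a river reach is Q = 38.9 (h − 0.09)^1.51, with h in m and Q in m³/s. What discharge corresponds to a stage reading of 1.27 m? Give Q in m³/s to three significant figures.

Q = 38.9 × (1.27 − 0.09)^1.51 = 38.9 × 1.18^1.51 = 49.94 m³/s

49.9 m³/s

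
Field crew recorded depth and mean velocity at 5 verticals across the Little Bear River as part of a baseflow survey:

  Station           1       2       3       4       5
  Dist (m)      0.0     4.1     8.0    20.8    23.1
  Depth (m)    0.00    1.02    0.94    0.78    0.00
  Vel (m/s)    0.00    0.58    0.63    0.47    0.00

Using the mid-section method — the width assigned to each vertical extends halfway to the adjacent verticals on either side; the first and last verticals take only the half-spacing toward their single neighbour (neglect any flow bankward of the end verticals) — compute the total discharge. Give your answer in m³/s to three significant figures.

10.1 m³/s

w_2 = (8.0 − 0.0)/2 = 4 m; q_2 = 0.58 × 1.02 × 4 = 2.366 m³/s
w_3 = (20.8 − 4.1)/2 = 8.35 m; q_3 = 0.63 × 0.94 × 8.35 = 4.945 m³/s
w_4 = (23.1 − 8.0)/2 = 7.55 m; q_4 = 0.47 × 0.78 × 7.55 = 2.768 m³/s
Stations 1, 5 contribute zero (depth or velocity is 0).
Q = Σ qᵢ = 10.08 m³/s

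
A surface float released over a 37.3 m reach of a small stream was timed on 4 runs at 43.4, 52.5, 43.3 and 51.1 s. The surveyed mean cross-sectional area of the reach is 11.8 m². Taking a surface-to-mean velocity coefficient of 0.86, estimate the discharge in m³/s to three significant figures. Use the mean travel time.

t̄ = (43.4 + 52.5 + 43.3 + 51.1) / 4 = 47.575 s
v_surface = L / t̄ = 37.3 / 47.575 = 0.7840 m/s
v_mean = 0.86 × 0.7840 = 0.6743 m/s
Q = A × v_mean = 11.8 × 0.6743 = 7.956 m³/s

7.96 m³/s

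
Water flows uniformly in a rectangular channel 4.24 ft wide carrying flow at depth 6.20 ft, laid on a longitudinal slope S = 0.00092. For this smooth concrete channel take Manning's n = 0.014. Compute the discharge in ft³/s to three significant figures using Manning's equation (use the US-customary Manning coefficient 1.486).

115 ft³/s

A = b·y = 4.24 × 6.20 = 26.29 ft²
P = b + 2y = 4.24 + 2×6.20 = 16.64 ft
R = A/P = 26.29/16.64 = 1.580 ft
Q = (1.486/n)·A·R^(2/3)·S^(1/2) = (1.486/0.014) × 26.29 × 1.580^(2/3) × 0.00092^(1/2) = 114.8 ft³/s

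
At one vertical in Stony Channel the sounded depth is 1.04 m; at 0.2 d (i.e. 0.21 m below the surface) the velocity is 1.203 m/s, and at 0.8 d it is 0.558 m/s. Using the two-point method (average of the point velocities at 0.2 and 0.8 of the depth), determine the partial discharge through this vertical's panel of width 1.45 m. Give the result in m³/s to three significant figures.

1.33 m³/s

v̄ = (1.203 + 0.558) / 2 = 0.8805 m/s
q = v̄ × d × w = 0.8805 × 1.04 × 1.45 = 1.328 m³/s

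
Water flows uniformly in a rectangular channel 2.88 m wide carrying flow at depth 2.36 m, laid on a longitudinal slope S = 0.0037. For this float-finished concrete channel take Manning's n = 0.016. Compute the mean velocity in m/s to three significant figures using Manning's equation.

A = b·y = 2.88 × 2.36 = 6.797 m²
P = b + 2y = 2.88 + 2×2.36 = 7.600 m
R = A/P = 6.797/7.600 = 0.8943 m
Q = (1/n)·A·R^(2/3)·S^(1/2) = (1/0.016) × 6.797 × 0.8943^(2/3) × 0.0037^(1/2) = 23.99 m³/s
V = Q/A = 23.99/6.797 = 3.529 m/s

3.53 m/s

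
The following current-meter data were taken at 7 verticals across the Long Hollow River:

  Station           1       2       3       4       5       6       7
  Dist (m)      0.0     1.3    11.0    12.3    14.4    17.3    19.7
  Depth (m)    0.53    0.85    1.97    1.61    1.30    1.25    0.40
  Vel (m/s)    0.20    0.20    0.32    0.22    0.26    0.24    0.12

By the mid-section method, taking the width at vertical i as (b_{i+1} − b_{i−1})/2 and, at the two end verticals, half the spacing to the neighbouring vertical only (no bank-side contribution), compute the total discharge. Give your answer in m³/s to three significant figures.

w_1 = (1.3 − 0.0)/2 = 0.65 m; q_1 = 0.20 × 0.53 × 0.65 = 0.06890 m³/s
w_2 = (11.0 − 0.0)/2 = 5.5 m; q_2 = 0.20 × 0.85 × 5.5 = 0.9350 m³/s
w_3 = (12.3 − 1.3)/2 = 5.5 m; q_3 = 0.32 × 1.97 × 5.5 = 3.467 m³/s
w_4 = (14.4 − 11.0)/2 = 1.7 m; q_4 = 0.22 × 1.61 × 1.7 = 0.6021 m³/s
w_5 = (17.3 − 12.3)/2 = 2.5 m; q_5 = 0.26 × 1.30 × 2.5 = 0.8450 m³/s
w_6 = (19.7 − 14.4)/2 = 2.65 m; q_6 = 0.24 × 1.25 × 2.65 = 0.7950 m³/s
w_7 = (19.7 − 17.3)/2 = 1.2 m; q_7 = 0.12 × 0.40 × 1.2 = 0.05760 m³/s
Q = Σ qᵢ = 6.771 m³/s

6.77 m³/s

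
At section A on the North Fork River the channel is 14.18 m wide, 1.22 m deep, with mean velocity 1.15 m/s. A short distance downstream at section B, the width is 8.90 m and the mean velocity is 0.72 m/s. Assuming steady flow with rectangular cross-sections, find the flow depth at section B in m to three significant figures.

3.10 m

Q = A₁V₁ = (14.18×1.22) × 1.15 = 19.89 m³/s
d₂ = Q/(b₂ V₂) = 19.89/(8.90×0.72) = 3.105 m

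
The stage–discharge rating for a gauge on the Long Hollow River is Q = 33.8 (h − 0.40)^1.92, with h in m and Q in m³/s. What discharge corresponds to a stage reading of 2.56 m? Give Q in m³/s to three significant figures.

Q = 33.8 × (2.56 − 0.40)^1.92 = 33.8 × 2.16^1.92 = 148.3 m³/s

148 m³/s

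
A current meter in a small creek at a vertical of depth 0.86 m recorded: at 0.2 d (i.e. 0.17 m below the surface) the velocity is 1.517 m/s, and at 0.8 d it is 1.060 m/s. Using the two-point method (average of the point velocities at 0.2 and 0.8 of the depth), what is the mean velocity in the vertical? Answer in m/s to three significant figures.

1.29 m/s

v̄ = (1.517 + 1.060) / 2 = 1.289 m/s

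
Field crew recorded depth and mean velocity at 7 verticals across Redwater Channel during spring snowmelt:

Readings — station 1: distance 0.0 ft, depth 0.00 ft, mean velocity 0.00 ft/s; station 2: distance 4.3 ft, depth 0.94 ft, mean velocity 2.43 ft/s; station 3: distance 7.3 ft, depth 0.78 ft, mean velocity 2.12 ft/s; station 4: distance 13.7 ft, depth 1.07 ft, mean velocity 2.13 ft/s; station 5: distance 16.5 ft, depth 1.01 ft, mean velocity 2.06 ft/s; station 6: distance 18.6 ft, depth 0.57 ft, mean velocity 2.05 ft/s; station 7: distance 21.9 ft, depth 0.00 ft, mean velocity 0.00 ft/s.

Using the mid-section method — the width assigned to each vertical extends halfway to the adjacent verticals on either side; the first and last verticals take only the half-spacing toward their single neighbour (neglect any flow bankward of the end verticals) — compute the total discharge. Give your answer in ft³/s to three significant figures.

w_2 = (7.3 − 0.0)/2 = 3.65 ft; q_2 = 2.43 × 0.94 × 3.65 = 8.337 ft³/s
w_3 = (13.7 − 4.3)/2 = 4.7 ft; q_3 = 2.12 × 0.78 × 4.7 = 7.772 ft³/s
w_4 = (16.5 − 7.3)/2 = 4.6 ft; q_4 = 2.13 × 1.07 × 4.6 = 10.48 ft³/s
w_5 = (18.6 − 13.7)/2 = 2.45 ft; q_5 = 2.06 × 1.01 × 2.45 = 5.097 ft³/s
w_6 = (21.9 − 16.5)/2 = 2.7 ft; q_6 = 2.05 × 0.57 × 2.7 = 3.155 ft³/s
Stations 1, 7 contribute zero (depth or velocity is 0).
Q = Σ qᵢ = 34.85 ft³/s

34.8 ft³/s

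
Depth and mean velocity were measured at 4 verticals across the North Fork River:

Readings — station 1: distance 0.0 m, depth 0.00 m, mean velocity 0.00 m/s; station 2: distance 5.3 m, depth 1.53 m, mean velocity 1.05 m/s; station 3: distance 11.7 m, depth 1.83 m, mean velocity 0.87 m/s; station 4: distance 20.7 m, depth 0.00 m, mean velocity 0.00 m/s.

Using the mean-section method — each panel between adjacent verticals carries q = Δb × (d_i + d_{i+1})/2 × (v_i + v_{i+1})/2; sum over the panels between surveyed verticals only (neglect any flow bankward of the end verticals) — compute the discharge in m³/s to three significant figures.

Panel 1-2: Δb = 5.3 m, d̄ = (0.00+1.53)/2 = 0.765, v̄ = (0.00+1.05)/2 = 0.525 → q = 5.3×0.765×0.525 = 2.129 m³/s
Panel 2-3: Δb = 6.4 m, d̄ = (1.53+1.83)/2 = 1.68, v̄ = (1.05+0.87)/2 = 0.96 → q = 6.4×1.68×0.96 = 10.32 m³/s
Panel 3-4: Δb = 9 m, d̄ = (1.83+0.00)/2 = 0.915, v̄ = (0.87+0.00)/2 = 0.435 → q = 9×0.915×0.435 = 3.582 m³/s
Q = Σ q = 16.03 m³/s

16.0 m³/s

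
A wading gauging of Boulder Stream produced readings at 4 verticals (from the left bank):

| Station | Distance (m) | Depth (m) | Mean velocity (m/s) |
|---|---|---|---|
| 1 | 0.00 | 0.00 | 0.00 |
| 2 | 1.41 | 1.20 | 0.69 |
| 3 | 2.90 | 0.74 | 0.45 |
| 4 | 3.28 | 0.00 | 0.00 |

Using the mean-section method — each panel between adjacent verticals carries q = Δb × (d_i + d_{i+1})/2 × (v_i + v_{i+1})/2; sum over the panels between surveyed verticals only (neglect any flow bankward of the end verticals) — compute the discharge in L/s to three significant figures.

Panel 1-2: Δb = 1.41 m, d̄ = (0.00+1.20)/2 = 0.6, v̄ = (0.00+0.69)/2 = 0.345 → q = 1.41×0.6×0.345 = 0.2919 m³/s
Panel 2-3: Δb = 1.49 m, d̄ = (1.20+0.74)/2 = 0.97, v̄ = (0.69+0.45)/2 = 0.57 → q = 1.49×0.97×0.57 = 0.8238 m³/s
Panel 3-4: Δb = 0.38 m, d̄ = (0.74+0.00)/2 = 0.37, v̄ = (0.45+0.00)/2 = 0.225 → q = 0.38×0.37×0.225 = 0.03164 m³/s
Q = Σ q = 1.147 m³/s
= 1.147 × 1000 = 1147 L/s

1150 L/s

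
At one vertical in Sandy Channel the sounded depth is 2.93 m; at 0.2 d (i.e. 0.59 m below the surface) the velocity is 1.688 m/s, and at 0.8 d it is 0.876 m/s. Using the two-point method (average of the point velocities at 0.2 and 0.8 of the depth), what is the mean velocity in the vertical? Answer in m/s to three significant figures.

v̄ = (1.688 + 0.876) / 2 = 1.282 m/s

1.28 m/s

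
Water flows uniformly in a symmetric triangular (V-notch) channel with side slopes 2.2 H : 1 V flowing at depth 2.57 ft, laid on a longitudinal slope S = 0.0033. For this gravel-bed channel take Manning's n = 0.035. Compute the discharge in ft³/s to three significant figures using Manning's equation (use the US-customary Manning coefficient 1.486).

A = z·y² = 2.2×2.57² = 14.53 ft²
P = 2y√(1+z²) = 2×2.57×√(1+2.2²) = 12.42 ft
R = A/P = 14.53/12.42 = 1.170 ft
Q = (1.486/n)·A·R^(2/3)·S^(1/2) = (1.486/0.035) × 14.53 × 1.170^(2/3) × 0.0033^(1/2) = 39.35 ft³/s

39.3 ft³/s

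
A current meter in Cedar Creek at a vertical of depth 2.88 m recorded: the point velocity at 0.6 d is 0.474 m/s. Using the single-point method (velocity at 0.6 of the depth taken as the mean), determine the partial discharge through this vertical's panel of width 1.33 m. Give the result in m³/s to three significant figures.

v̄ = v₀.₆ = 0.474 m/s
q = v̄ × d × w = 0.4740 × 2.88 × 1.33 = 1.816 m³/s

1.82 m³/s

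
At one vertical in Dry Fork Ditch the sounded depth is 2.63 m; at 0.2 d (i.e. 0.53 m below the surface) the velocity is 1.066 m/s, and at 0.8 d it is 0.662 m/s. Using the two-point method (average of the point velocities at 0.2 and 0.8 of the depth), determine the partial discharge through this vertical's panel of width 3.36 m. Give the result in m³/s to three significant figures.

7.63 m³/s

v̄ = (1.066 + 0.662) / 2 = 0.8640 m/s
q = v̄ × d × w = 0.8640 × 2.63 × 3.36 = 7.635 m³/s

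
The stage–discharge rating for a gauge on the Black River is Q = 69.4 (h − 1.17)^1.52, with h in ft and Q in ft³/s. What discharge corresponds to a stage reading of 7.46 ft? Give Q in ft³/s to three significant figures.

1140 ft³/s

Q = 69.4 × (7.46 − 1.17)^1.52 = 69.4 × 6.29^1.52 = 1136 ft³/s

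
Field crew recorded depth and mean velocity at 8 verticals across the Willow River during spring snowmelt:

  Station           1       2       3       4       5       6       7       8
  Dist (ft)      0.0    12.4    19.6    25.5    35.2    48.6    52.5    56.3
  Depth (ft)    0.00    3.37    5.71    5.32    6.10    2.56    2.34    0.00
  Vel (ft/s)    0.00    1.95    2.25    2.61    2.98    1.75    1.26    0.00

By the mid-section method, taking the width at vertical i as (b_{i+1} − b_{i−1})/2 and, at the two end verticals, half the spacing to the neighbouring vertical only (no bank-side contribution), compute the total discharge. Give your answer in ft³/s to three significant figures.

517 ft³/s

w_2 = (19.6 − 0.0)/2 = 9.8 ft; q_2 = 1.95 × 3.37 × 9.8 = 64.40 ft³/s
w_3 = (25.5 − 12.4)/2 = 6.55 ft; q_3 = 2.25 × 5.71 × 6.55 = 84.15 ft³/s
w_4 = (35.2 − 19.6)/2 = 7.8 ft; q_4 = 2.61 × 5.32 × 7.8 = 108.3 ft³/s
w_5 = (48.6 − 25.5)/2 = 11.55 ft; q_5 = 2.98 × 6.10 × 11.55 = 210.0 ft³/s
w_6 = (52.5 − 35.2)/2 = 8.65 ft; q_6 = 1.75 × 2.56 × 8.65 = 38.75 ft³/s
w_7 = (56.3 − 48.6)/2 = 3.85 ft; q_7 = 1.26 × 2.34 × 3.85 = 11.35 ft³/s
Stations 1, 8 contribute zero (depth or velocity is 0).
Q = Σ qᵢ = 516.9 ft³/s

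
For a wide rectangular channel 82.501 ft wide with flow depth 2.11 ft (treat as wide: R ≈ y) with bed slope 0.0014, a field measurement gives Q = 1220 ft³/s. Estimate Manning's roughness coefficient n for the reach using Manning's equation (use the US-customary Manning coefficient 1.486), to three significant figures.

0.0131

A = b·y = 82.501 × 2.11 = 174.1 ft²
Wide channel: R ≈ y = 2.11 ft
n = (1.486/Q)·A·R^(2/3)·S^(1/2) = (1.486/1220) × 174.1 × 1.645 × 0.03742 = 0.01305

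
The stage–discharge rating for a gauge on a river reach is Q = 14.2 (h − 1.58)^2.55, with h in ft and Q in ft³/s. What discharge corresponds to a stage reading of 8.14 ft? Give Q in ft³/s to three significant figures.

Q = 14.2 × (8.14 − 1.58)^2.55 = 14.2 × 6.56^2.55 = 1719 ft³/s

1720 ft³/s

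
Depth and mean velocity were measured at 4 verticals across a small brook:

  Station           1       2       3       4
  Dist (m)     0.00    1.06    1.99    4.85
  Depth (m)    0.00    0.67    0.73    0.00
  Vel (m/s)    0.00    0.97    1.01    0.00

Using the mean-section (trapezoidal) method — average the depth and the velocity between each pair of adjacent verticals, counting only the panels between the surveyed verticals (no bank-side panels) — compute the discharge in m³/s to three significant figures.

Panel 1-2: Δb = 1.06 m, d̄ = (0.00+0.67)/2 = 0.335, v̄ = (0.00+0.97)/2 = 0.485 → q = 1.06×0.335×0.485 = 0.1722 m³/s
Panel 2-3: Δb = 0.93 m, d̄ = (0.67+0.73)/2 = 0.7, v̄ = (0.97+1.01)/2 = 0.99 → q = 0.93×0.7×0.99 = 0.6445 m³/s
Panel 3-4: Δb = 2.86 m, d̄ = (0.73+0.00)/2 = 0.365, v̄ = (1.01+0.00)/2 = 0.505 → q = 2.86×0.365×0.505 = 0.5272 m³/s
Q = Σ q = 1.344 m³/s

1.34 m³/s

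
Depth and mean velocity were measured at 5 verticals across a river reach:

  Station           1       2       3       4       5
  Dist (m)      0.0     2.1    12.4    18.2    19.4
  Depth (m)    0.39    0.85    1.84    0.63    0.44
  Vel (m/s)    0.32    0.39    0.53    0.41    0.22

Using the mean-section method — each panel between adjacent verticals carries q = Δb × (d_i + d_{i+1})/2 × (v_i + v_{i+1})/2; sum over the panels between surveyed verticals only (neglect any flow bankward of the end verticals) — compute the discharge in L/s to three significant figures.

10400 L/s

Panel 1-2: Δb = 2.1 m, d̄ = (0.39+0.85)/2 = 0.62, v̄ = (0.32+0.39)/2 = 0.355 → q = 2.1×0.62×0.355 = 0.4622 m³/s
Panel 2-3: Δb = 10.3 m, d̄ = (0.85+1.84)/2 = 1.345, v̄ = (0.39+0.53)/2 = 0.46 → q = 10.3×1.345×0.46 = 6.373 m³/s
Panel 3-4: Δb = 5.8 m, d̄ = (1.84+0.63)/2 = 1.235, v̄ = (0.53+0.41)/2 = 0.47 → q = 5.8×1.235×0.47 = 3.367 m³/s
Panel 4-5: Δb = 1.2 m, d̄ = (0.63+0.44)/2 = 0.535, v̄ = (0.41+0.22)/2 = 0.315 → q = 1.2×0.535×0.315 = 0.2022 m³/s
Q = Σ q = 10.40 m³/s
= 10.40 × 1000 = 10400 L/s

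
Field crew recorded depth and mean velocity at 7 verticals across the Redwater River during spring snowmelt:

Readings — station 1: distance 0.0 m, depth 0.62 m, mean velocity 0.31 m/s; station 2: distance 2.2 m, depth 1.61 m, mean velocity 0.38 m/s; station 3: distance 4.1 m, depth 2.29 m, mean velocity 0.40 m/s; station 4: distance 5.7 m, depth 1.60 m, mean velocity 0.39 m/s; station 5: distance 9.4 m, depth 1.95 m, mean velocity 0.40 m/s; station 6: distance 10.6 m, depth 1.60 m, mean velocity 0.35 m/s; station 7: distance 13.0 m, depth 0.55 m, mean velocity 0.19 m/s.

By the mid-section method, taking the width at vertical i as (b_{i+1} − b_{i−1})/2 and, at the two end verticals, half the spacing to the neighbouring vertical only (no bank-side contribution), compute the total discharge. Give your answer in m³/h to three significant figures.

w_1 = (2.2 − 0.0)/2 = 1.1 m; q_1 = 0.31 × 0.62 × 1.1 = 0.2114 m³/s
w_2 = (4.1 − 0.0)/2 = 2.05 m; q_2 = 0.38 × 1.61 × 2.05 = 1.254 m³/s
w_3 = (5.7 − 2.2)/2 = 1.75 m; q_3 = 0.40 × 2.29 × 1.75 = 1.603 m³/s
w_4 = (9.4 − 4.1)/2 = 2.65 m; q_4 = 0.39 × 1.60 × 2.65 = 1.654 m³/s
w_5 = (10.6 − 5.7)/2 = 2.45 m; q_5 = 0.40 × 1.95 × 2.45 = 1.911 m³/s
w_6 = (13.0 − 9.4)/2 = 1.8 m; q_6 = 0.35 × 1.60 × 1.8 = 1.008 m³/s
w_7 = (13.0 − 10.6)/2 = 1.2 m; q_7 = 0.19 × 0.55 × 1.2 = 0.1254 m³/s
Q = Σ qᵢ = 7.767 m³/s
= 7.767 × 3600 = 27960 m³/h

28000 m³/h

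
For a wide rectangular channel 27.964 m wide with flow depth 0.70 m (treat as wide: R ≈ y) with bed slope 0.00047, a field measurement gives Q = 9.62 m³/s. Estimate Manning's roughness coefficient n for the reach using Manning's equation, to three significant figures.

A = b·y = 27.964 × 0.70 = 19.57 m²
Wide channel: R ≈ y = 0.70 m
n = (1/Q)·A·R^(2/3)·S^(1/2) = (1/9.62) × 19.57 × 0.7884 × 0.02168 = 0.03478

0.0348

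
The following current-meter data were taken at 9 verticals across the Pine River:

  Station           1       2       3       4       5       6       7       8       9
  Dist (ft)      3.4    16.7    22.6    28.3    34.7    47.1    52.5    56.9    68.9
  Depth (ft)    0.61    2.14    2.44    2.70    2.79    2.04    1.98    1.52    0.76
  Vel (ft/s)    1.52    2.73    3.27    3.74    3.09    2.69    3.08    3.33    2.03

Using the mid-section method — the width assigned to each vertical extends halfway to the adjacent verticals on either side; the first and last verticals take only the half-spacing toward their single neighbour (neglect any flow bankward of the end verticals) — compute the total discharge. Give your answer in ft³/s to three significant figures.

380 ft³/s

w_1 = (16.7 − 3.4)/2 = 6.65 ft; q_1 = 1.52 × 0.61 × 6.65 = 6.166 ft³/s
w_2 = (22.6 − 3.4)/2 = 9.6 ft; q_2 = 2.73 × 2.14 × 9.6 = 56.09 ft³/s
w_3 = (28.3 − 16.7)/2 = 5.8 ft; q_3 = 3.27 × 2.44 × 5.8 = 46.28 ft³/s
w_4 = (34.7 − 22.6)/2 = 6.05 ft; q_4 = 3.74 × 2.70 × 6.05 = 61.09 ft³/s
w_5 = (47.1 − 28.3)/2 = 9.4 ft; q_5 = 3.09 × 2.79 × 9.4 = 81.04 ft³/s
w_6 = (52.5 − 34.7)/2 = 8.9 ft; q_6 = 2.69 × 2.04 × 8.9 = 48.84 ft³/s
w_7 = (56.9 − 47.1)/2 = 4.9 ft; q_7 = 3.08 × 1.98 × 4.9 = 29.88 ft³/s
w_8 = (68.9 − 52.5)/2 = 8.2 ft; q_8 = 3.33 × 1.52 × 8.2 = 41.51 ft³/s
w_9 = (68.9 − 56.9)/2 = 6 ft; q_9 = 2.03 × 0.76 × 6 = 9.257 ft³/s
Q = Σ qᵢ = 380.1 ft³/s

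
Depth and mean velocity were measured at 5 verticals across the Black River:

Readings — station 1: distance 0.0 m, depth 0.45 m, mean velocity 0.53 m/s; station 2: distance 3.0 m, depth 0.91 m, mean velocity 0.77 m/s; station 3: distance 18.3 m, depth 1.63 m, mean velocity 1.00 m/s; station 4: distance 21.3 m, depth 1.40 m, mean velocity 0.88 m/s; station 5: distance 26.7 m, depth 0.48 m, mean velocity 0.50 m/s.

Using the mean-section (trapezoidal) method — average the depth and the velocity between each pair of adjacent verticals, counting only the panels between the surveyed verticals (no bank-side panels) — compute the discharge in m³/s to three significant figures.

Panel 1-2: Δb = 3 m, d̄ = (0.45+0.91)/2 = 0.68, v̄ = (0.53+0.77)/2 = 0.65 → q = 3×0.68×0.65 = 1.326 m³/s
Panel 2-3: Δb = 15.3 m, d̄ = (0.91+1.63)/2 = 1.27, v̄ = (0.77+1.00)/2 = 0.885 → q = 15.3×1.27×0.885 = 17.20 m³/s
Panel 3-4: Δb = 3 m, d̄ = (1.63+1.40)/2 = 1.515, v̄ = (1.00+0.88)/2 = 0.94 → q = 3×1.515×0.94 = 4.272 m³/s
Panel 4-5: Δb = 5.4 m, d̄ = (1.40+0.48)/2 = 0.94, v̄ = (0.88+0.50)/2 = 0.69 → q = 5.4×0.94×0.69 = 3.502 m³/s
Q = Σ q = 26.30 m³/s

26.3 m³/s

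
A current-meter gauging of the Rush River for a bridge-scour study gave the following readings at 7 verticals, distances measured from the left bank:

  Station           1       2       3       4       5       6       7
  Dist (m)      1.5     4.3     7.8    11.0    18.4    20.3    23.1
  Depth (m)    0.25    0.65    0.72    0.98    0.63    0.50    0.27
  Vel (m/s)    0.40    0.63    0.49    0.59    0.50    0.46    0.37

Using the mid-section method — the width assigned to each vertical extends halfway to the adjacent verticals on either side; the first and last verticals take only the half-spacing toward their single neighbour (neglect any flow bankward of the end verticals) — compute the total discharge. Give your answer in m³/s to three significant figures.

w_1 = (4.3 − 1.5)/2 = 1.4 m; q_1 = 0.40 × 0.25 × 1.4 = 0.1400 m³/s
w_2 = (7.8 − 1.5)/2 = 3.15 m; q_2 = 0.63 × 0.65 × 3.15 = 1.290 m³/s
w_3 = (11.0 − 4.3)/2 = 3.35 m; q_3 = 0.49 × 0.72 × 3.35 = 1.182 m³/s
w_4 = (18.4 − 7.8)/2 = 5.3 m; q_4 = 0.59 × 0.98 × 5.3 = 3.064 m³/s
w_5 = (20.3 − 11.0)/2 = 4.65 m; q_5 = 0.50 × 0.63 × 4.65 = 1.465 m³/s
w_6 = (23.1 − 18.4)/2 = 2.35 m; q_6 = 0.46 × 0.50 × 2.35 = 0.5405 m³/s
w_7 = (23.1 − 20.3)/2 = 1.4 m; q_7 = 0.37 × 0.27 × 1.4 = 0.1399 m³/s
Q = Σ qᵢ = 7.821 m³/s

7.82 m³/s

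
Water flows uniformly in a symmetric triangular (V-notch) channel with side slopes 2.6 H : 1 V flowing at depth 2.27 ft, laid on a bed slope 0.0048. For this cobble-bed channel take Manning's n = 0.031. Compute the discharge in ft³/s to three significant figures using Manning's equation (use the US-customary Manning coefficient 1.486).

A = z·y² = 2.6×2.27² = 13.40 ft²
P = 2y√(1+z²) = 2×2.27×√(1+2.6²) = 12.65 ft
R = A/P = 13.40/12.65 = 1.059 ft
Q = (1.486/n)·A·R^(2/3)·S^(1/2) = (1.486/0.031) × 13.40 × 1.059^(2/3) × 0.0048^(1/2) = 46.24 ft³/s

46.2 ft³/s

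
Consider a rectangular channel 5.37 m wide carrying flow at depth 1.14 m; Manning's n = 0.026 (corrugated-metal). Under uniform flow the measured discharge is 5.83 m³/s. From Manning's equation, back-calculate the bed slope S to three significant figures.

A = b·y = 5.37 × 1.14 = 6.122 m²
P = b + 2y = 5.37 + 2×1.14 = 7.650 m
R = A/P = 6.122/7.650 = 0.8002 m
S = (Q·n / (1·A·R^(2/3)))² = (5.83×0.026 / (1×6.122×0.8619))² = 0.0008252

0.000825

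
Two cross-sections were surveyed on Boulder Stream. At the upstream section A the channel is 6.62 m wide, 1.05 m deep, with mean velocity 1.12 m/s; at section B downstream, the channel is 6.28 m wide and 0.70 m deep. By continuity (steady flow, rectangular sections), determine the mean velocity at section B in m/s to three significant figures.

1.77 m/s

Q = A₁V₁ = (6.62×1.05) × 1.12 = 7.785 m³/s
A₂ = 6.28 × 0.70 = 4.396 m²
V₂ = Q/A₂ = 7.785/4.396 = 1.771 m/s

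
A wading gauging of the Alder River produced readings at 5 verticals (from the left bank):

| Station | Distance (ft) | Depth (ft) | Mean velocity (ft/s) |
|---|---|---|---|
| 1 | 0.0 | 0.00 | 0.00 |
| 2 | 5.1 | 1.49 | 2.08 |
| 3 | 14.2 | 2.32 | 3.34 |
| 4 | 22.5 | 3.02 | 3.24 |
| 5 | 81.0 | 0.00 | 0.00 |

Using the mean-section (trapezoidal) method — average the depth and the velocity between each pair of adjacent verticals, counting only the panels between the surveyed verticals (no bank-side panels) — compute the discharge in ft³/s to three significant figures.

Panel 1-2: Δb = 5.1 ft, d̄ = (0.00+1.49)/2 = 0.745, v̄ = (0.00+2.08)/2 = 1.04 → q = 5.1×0.745×1.04 = 3.951 ft³/s
Panel 2-3: Δb = 9.1 ft, d̄ = (1.49+2.32)/2 = 1.905, v̄ = (2.08+3.34)/2 = 2.71 → q = 9.1×1.905×2.71 = 46.98 ft³/s
Panel 3-4: Δb = 8.3 ft, d̄ = (2.32+3.02)/2 = 2.67, v̄ = (3.34+3.24)/2 = 3.29 → q = 8.3×2.67×3.29 = 72.91 ft³/s
Panel 4-5: Δb = 58.5 ft, d̄ = (3.02+0.00)/2 = 1.51, v̄ = (3.24+0.00)/2 = 1.62 → q = 58.5×1.51×1.62 = 143.1 ft³/s
Q = Σ q = 266.9 ft³/s

267 ft³/s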